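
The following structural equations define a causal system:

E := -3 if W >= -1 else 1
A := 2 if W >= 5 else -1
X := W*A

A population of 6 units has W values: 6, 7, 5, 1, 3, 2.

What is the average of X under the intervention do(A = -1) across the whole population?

do(A=-1) breaks A's dependence on W. With A=-1 fixed, X across the units is -6, -7, -5, -1, -3, -2, mean -4.

-4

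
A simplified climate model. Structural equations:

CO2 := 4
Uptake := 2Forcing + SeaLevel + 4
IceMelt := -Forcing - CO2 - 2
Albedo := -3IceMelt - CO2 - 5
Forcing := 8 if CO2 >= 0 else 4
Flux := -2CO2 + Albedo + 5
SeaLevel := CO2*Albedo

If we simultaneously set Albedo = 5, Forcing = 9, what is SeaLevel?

20

The joint intervention fixes Albedo = 5, Forcing = 9, removing each variable's own equation.
SeaLevel = CO2*Albedo  [with CO2=4, Albedo=5]  = 20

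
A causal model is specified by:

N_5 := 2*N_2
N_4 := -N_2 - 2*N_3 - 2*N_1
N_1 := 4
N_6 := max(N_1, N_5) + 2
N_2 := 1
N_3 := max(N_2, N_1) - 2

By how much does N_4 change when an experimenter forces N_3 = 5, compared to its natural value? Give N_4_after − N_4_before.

-6

The intervention breaks the incoming arrows to N_3: N_3 := max(N_2, N_1) - 2 no longer applies, and N_3 = 5.
N_4 = -N_2 - 2*N_3 - 2*N_1  [with N_2=1, N_3=5, N_1=4]  = -19
Without intervention: N_3 = max(N_2, N_1) - 2  [with N_2=1, N_1=4]  = 2; N_4 = -N_2 - 2*N_3 - 2*N_1  [with N_2=1, N_3=2, N_1=4]  = -13.
Change = -19 − (-13) = -6.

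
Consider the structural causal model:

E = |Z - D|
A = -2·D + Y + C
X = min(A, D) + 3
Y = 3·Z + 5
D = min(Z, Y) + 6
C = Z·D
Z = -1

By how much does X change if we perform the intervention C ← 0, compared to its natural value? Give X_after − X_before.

Under do(C=0), the mechanism C = Z·D is discarded; C is fixed at 0.
Y = 3·Z + 5  [with Z=-1]  = 2
D = min(Z, Y) + 6  [with Z=-1, Y=2]  = 5
A = -2·D + Y + C  [with D=5, Y=2, C=0]  = -8
X = min(A, D) + 3  [with A=-8, D=5]  = -5
Without intervention: Y = 3·Z + 5  [with Z=-1]  = 2; D = min(Z, Y) + 6  [with Z=-1, Y=2]  = 5; C = Z·D  [with Z=-1, D=5]  = -5; A = -2·D + Y + C  [with D=5, Y=2, C=-5]  = -13; X = min(A, D) + 3  [with A=-13, D=5]  = -10.
Change = -5 − (-10) = 5.

5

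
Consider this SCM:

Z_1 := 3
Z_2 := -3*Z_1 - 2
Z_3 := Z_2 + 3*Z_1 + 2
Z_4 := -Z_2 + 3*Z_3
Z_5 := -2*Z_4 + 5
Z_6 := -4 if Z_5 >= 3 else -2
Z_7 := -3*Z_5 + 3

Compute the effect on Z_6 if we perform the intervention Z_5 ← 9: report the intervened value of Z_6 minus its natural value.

The intervention breaks the incoming arrows to Z_5: Z_5 := -2*Z_4 + 5 no longer applies, and Z_5 = 9.
Z_6 = -4 if Z_5 >= 3 else -2  [with Z_5=9]  = -4
Without intervention: Z_2 = -3*Z_1 - 2  [with Z_1=3]  = -11; Z_3 = Z_2 + 3*Z_1 + 2  [with Z_2=-11, Z_1=3]  = 0; Z_4 = -Z_2 + 3*Z_3  [with Z_2=-11, Z_3=0]  = 11; Z_5 = -2*Z_4 + 5  [with Z_4=11]  = -17; Z_6 = -4 if Z_5 >= 3 else -2  [with Z_5=-17]  = -2.
Change = -4 − (-2) = -2.

-2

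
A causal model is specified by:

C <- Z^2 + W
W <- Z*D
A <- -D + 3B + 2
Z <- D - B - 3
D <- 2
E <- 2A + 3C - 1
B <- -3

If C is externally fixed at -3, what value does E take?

Under do(C=-3), the mechanism C <- Z^2 + W is discarded; C is fixed at -3.
A = -D + 3B + 2  [with D=2, B=-3]  = -9
E = 2A + 3C - 1  [with A=-9, C=-3]  = -28

-28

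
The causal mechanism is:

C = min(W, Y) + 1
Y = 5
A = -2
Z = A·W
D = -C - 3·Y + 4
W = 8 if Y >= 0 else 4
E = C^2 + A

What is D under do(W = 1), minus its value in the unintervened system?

4

do(W=1) replaces the equation W = 8 if Y >= 0 else 4 with the constant W = 1.
C = min(W, Y) + 1  [with W=1, Y=5]  = 2
D = -C - 3·Y + 4  [with C=2, Y=5]  = -13
Without intervention: W = 8 if Y >= 0 else 4  [with Y=5]  = 8; C = min(W, Y) + 1  [with W=8, Y=5]  = 6; D = -C - 3·Y + 4  [with C=6, Y=5]  = -17.
Change = -13 − (-17) = 4.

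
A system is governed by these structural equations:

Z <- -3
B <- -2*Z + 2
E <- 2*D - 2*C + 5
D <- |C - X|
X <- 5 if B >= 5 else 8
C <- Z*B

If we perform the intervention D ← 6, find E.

The intervention breaks the incoming arrows to D: D <- |C - X| no longer applies, and D = 6.
B = -2*Z + 2  [with Z=-3]  = 8
C = Z*B  [with Z=-3, B=8]  = -24
E = 2*D - 2*C + 5  [with D=6, C=-24]  = 65

65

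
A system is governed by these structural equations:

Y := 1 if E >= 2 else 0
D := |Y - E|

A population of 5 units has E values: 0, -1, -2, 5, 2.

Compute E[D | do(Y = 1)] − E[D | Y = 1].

Every unit gets Y=1 under the intervention. D values become 1, 2, 3, 4, 1; E[D|do(Y=1)] = 2.2.
E[D|Y=1] averages over only the 2 units with Y=1 (E = 5, 2): D = 4, 1, mean 2.5.
Difference = 2.2 − 2.5 = -0.3.

-0.3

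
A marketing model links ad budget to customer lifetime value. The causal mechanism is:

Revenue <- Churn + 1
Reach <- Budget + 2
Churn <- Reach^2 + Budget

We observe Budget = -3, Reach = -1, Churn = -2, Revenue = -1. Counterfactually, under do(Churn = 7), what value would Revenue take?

The intervention breaks the incoming arrows to Churn: Churn <- Reach^2 + Budget no longer applies, and Churn = 7.
Revenue = Churn + 1  [with Churn=7]  = 8

8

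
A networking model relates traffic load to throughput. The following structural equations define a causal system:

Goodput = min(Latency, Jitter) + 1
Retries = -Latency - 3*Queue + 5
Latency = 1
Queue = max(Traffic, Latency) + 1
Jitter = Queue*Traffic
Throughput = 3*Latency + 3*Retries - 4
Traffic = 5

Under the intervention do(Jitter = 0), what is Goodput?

1

Under do(Jitter=0), the mechanism Jitter = Queue*Traffic is discarded; Jitter is fixed at 0.
Goodput = min(Latency, Jitter) + 1  [with Latency=1, Jitter=0]  = 1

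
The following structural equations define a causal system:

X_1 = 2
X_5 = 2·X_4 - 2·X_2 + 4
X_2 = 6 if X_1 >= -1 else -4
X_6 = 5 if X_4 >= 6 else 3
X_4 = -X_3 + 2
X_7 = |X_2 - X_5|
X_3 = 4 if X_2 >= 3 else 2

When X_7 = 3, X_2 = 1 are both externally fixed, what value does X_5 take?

2

The joint intervention fixes X_7 = 3, X_2 = 1, removing each variable's own equation.
X_3 = 4 if X_2 >= 3 else 2  [with X_2=1]  = 2
X_4 = -X_3 + 2  [with X_3=2]  = 0
X_5 = 2·X_4 - 2·X_2 + 4  [with X_4=0, X_2=1]  = 2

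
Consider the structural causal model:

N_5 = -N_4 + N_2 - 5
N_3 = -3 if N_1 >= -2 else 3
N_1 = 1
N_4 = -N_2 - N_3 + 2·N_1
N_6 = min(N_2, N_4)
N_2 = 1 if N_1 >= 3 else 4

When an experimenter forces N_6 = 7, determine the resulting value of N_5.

do(N_6=7) replaces the equation N_6 = min(N_2, N_4) with the constant N_6 = 7.
Since N_5 is not a descendant of the intervened variable, it is unaffected.
N_2 = 1 if N_1 >= 3 else 4  [with N_1=1]  = 4
N_3 = -3 if N_1 >= -2 else 3  [with N_1=1]  = -3
N_4 = -N_2 - N_3 + 2·N_1  [with N_2=4, N_3=-3, N_1=1]  = 1
N_5 = -N_4 + N_2 - 5  [with N_4=1, N_2=4]  = -2

-2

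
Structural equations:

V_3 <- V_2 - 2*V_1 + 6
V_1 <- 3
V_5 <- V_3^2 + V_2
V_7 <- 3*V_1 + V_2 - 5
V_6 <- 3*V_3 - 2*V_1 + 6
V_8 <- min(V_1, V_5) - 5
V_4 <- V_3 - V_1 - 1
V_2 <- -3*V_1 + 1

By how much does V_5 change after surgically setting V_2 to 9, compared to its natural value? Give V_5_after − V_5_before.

do(V_2=9) replaces the equation V_2 <- -3*V_1 + 1 with the constant V_2 = 9.
V_3 = V_2 - 2*V_1 + 6  [with V_2=9, V_1=3]  = 9
V_5 = V_3^2 + V_2  [with V_3=9, V_2=9]  = 90
Without intervention: V_2 = -3*V_1 + 1  [with V_1=3]  = -8; V_3 = V_2 - 2*V_1 + 6  [with V_2=-8, V_1=3]  = -8; V_5 = V_3^2 + V_2  [with V_3=-8, V_2=-8]  = 56.
Change = 90 − 56 = 34.

34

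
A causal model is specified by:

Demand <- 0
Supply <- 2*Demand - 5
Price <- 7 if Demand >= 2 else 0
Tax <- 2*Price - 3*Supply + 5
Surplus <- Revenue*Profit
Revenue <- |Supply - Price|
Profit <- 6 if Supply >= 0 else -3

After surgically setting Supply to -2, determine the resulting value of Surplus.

The intervention breaks the incoming arrows to Supply: Supply <- 2*Demand - 5 no longer applies, and Supply = -2.
Price = 7 if Demand >= 2 else 0  [with Demand=0]  = 0
Revenue = |Supply - Price|  [with Supply=-2, Price=0]  = 2
Profit = 6 if Supply >= 0 else -3  [with Supply=-2]  = -3
Surplus = Revenue*Profit  [with Revenue=2, Profit=-3]  = -6

-6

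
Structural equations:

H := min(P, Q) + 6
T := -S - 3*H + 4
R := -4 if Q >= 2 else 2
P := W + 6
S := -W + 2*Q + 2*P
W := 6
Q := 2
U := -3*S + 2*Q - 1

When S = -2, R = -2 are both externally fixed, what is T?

Under do(S = -2, R = -2), each intervened variable's structural equation is replaced by its fixed value.
P = W + 6  [with W=6]  = 12
H = min(P, Q) + 6  [with P=12, Q=2]  = 8
T = -S - 3*H + 4  [with S=-2, H=8]  = -18

-18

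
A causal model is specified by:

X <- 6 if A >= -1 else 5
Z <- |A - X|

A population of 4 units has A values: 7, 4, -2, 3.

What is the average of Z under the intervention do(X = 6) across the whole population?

3.5

do(X=6) breaks X's dependence on A. With X=6 fixed, Z across the units is 1, 2, 8, 3, mean 3.5.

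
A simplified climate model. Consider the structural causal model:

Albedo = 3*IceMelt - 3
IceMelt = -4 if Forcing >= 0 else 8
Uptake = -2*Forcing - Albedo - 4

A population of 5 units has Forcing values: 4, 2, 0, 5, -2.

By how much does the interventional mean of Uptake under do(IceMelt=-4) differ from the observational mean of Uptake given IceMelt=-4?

1.9

The intervention sets IceMelt=-4 in all 5 units regardless of Forcing. Recomputing Uptake per unit gives 3, 7, 11, 1, 15; average 7.4.
Conditioning on IceMelt=-4 selects the 4 unit(s) with Forcing ∈ {4, 2, 0, 5}. Their Uptake values: 3, 7, 11, 1. Mean = 5.5.
Difference = 7.4 − 5.5 = 1.9.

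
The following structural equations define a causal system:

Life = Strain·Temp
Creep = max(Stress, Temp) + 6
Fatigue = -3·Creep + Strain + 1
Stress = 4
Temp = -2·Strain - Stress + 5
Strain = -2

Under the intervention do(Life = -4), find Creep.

do(Life=-4) replaces the equation Life = Strain·Temp with the constant Life = -4.
No directed path runs from Life to Creep, so Creep keeps its natural value.
Temp = -2·Strain - Stress + 5  [with Strain=-2, Stress=4]  = 5
Creep = max(Stress, Temp) + 6  [with Stress=4, Temp=5]  = 11

11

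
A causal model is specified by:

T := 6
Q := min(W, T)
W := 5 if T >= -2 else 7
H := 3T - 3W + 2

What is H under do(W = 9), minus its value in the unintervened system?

The intervention breaks the incoming arrows to W: W := 5 if T >= -2 else 7 no longer applies, and W = 9.
H = 3T - 3W + 2  [with T=6, W=9]  = -7
Without intervention: W = 5 if T >= -2 else 7  [with T=6]  = 5; H = 3T - 3W + 2  [with T=6, W=5]  = 5.
Change = -7 − 5 = -12.

-12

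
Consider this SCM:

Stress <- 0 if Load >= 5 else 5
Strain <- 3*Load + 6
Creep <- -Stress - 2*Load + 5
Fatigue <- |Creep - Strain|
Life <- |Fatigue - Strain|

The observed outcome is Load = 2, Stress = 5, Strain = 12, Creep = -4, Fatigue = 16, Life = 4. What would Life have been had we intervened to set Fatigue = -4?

16

The intervention breaks the incoming arrows to Fatigue: Fatigue <- |Creep - Strain| no longer applies, and Fatigue = -4.
Strain = 3*Load + 6  [with Load=2]  = 12
Life = |Fatigue - Strain|  [with Fatigue=-4, Strain=12]  = 16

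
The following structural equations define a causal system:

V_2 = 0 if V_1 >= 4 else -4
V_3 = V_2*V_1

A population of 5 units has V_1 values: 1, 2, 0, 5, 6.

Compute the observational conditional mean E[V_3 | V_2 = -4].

-4

Observing V_2=-4 restricts to units where V_2's equation naturally yields -4: V_1 ∈ {1, 2, 0}. In that subpopulation V_3 = -4, -8, 0, mean -4.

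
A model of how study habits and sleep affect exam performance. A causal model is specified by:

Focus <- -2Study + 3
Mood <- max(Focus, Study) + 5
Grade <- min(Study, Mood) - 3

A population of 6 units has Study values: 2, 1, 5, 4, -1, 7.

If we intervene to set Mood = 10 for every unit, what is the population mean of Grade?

do(Mood=10) breaks Mood's dependence on Study. With Mood=10 fixed, Grade across the units is -1, -2, 2, 1, -4, 4, mean 0.

0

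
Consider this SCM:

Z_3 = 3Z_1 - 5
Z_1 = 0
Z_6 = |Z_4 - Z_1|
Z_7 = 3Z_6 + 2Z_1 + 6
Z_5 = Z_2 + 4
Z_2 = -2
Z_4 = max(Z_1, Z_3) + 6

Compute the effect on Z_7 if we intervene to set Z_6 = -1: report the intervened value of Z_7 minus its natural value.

Intervening sets Z_6 = -1 and removes its equation (Z_6 = |Z_4 - Z_1|).
Z_7 = 3Z_6 + 2Z_1 + 6  [with Z_6=-1, Z_1=0]  = 3
Without intervention: Z_3 = 3Z_1 - 5  [with Z_1=0]  = -5; Z_4 = max(Z_1, Z_3) + 6  [with Z_1=0, Z_3=-5]  = 6; Z_6 = |Z_4 - Z_1|  [with Z_4=6, Z_1=0]  = 6; Z_7 = 3Z_6 + 2Z_1 + 6  [with Z_6=6, Z_1=0]  = 24.
Change = 3 − 24 = -21.

-21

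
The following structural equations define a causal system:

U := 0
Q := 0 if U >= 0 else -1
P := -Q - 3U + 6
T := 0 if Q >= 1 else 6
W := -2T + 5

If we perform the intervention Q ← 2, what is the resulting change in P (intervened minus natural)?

The intervention breaks the incoming arrows to Q: Q := 0 if U >= 0 else -1 no longer applies, and Q = 2.
P = -Q - 3U + 6  [with Q=2, U=0]  = 4
Without intervention: Q = 0 if U >= 0 else -1  [with U=0]  = 0; P = -Q - 3U + 6  [with Q=0, U=0]  = 6.
Change = 4 − 6 = -2.

-2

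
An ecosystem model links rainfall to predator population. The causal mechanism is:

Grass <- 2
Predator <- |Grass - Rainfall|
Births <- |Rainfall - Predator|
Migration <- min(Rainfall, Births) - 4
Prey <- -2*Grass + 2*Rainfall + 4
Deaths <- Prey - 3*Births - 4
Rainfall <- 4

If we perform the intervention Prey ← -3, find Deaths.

-13

The intervention breaks the incoming arrows to Prey: Prey <- -2*Grass + 2*Rainfall + 4 no longer applies, and Prey = -3.
Predator = |Grass - Rainfall|  [with Grass=2, Rainfall=4]  = 2
Births = |Rainfall - Predator|  [with Rainfall=4, Predator=2]  = 2
Deaths = Prey - 3*Births - 4  [with Prey=-3, Births=2]  = -13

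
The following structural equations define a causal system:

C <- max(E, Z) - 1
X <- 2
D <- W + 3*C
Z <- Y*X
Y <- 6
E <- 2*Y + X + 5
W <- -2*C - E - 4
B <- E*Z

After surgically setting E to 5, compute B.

The intervention breaks the incoming arrows to E: E <- 2*Y + X + 5 no longer applies, and E = 5.
Z = Y*X  [with Y=6, X=2]  = 12
B = E*Z  [with E=5, Z=12]  = 60

60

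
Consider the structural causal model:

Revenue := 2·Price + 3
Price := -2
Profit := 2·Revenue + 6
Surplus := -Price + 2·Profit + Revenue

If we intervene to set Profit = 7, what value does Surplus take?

The intervention breaks the incoming arrows to Profit: Profit := 2·Revenue + 6 no longer applies, and Profit = 7.
Revenue = 2·Price + 3  [with Price=-2]  = -1
Surplus = -Price + 2·Profit + Revenue  [with Price=-2, Profit=7, Revenue=-1]  = 15

15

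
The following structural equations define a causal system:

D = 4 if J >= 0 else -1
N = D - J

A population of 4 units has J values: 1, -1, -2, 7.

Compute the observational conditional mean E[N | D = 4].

0

E[N|D=4] averages over only the 2 units with D=4 (J = 1, 7): N = 3, -3, mean 0.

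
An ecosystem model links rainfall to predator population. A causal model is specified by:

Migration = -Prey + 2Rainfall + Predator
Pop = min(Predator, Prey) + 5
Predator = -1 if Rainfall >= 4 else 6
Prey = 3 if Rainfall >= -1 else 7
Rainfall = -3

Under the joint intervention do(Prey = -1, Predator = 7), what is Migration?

2

Setting Prey = -1, Predator = 7 by intervention discards those variables' equations.
Migration = -Prey + 2Rainfall + Predator  [with Prey=-1, Rainfall=-3, Predator=7]  = 2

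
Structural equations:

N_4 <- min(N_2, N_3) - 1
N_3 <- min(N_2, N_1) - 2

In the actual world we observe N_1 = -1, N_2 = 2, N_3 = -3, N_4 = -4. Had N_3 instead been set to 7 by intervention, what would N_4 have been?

1

The intervention breaks the incoming arrows to N_3: N_3 <- min(N_2, N_1) - 2 no longer applies, and N_3 = 7.
N_4 = min(N_2, N_3) - 1  [with N_2=2, N_3=7]  = 1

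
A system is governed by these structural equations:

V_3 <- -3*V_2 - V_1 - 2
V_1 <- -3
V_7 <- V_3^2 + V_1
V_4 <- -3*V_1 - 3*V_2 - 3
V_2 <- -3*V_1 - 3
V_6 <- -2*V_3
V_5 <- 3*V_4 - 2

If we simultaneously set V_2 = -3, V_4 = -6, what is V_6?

-20

The joint intervention fixes V_2 = -3, V_4 = -6, removing each variable's own equation.
V_3 = -3*V_2 - V_1 - 2  [with V_2=-3, V_1=-3]  = 10
V_6 = -2*V_3  [with V_3=10]  = -20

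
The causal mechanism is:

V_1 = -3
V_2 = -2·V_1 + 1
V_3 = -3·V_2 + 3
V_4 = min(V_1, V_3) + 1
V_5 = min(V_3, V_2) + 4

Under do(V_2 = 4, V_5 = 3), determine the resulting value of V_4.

-8

The joint intervention fixes V_2 = 4, V_5 = 3, removing each variable's own equation.
V_3 = -3·V_2 + 3  [with V_2=4]  = -9
V_4 = min(V_1, V_3) + 1  [with V_1=-3, V_3=-9]  = -8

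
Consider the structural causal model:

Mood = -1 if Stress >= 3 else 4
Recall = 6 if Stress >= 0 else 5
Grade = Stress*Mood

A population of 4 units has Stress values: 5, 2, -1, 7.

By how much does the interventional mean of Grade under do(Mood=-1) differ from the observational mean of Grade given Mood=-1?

2.75

The intervention sets Mood=-1 in all 4 units regardless of Stress. Recomputing Grade per unit gives -5, -2, 1, -7; average -3.25.
E[Grade|Mood=-1] averages over only the 2 units with Mood=-1 (Stress = 5, 7): Grade = -5, -7, mean -6.
Difference = -3.25 − (-6) = 2.75.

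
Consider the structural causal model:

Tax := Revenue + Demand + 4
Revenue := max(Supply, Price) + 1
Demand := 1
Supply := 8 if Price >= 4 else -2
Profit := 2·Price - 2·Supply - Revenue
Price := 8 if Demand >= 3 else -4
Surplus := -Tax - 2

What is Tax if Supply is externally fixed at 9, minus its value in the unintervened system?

11

do(Supply=9) replaces the equation Supply := 8 if Price >= 4 else -2 with the constant Supply = 9.
Price = 8 if Demand >= 3 else -4  [with Demand=1]  = -4
Revenue = max(Supply, Price) + 1  [with Supply=9, Price=-4]  = 10
Tax = Revenue + Demand + 4  [with Revenue=10, Demand=1]  = 15
Without intervention: Price = 8 if Demand >= 3 else -4  [with Demand=1]  = -4; Supply = 8 if Price >= 4 else -2  [with Price=-4]  = -2; Revenue = max(Supply, Price) + 1  [with Supply=-2, Price=-4]  = -1; Tax = Revenue + Demand + 4  [with Revenue=-1, Demand=1]  = 4.
Change = 15 − 4 = 11.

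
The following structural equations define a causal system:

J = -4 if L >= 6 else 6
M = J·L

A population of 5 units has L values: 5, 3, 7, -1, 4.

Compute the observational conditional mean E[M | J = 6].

16.5

E[M|J=6] averages over only the 4 units with J=6 (L = 5, 3, -1, 4): M = 30, 18, -6, 24, mean 16.5.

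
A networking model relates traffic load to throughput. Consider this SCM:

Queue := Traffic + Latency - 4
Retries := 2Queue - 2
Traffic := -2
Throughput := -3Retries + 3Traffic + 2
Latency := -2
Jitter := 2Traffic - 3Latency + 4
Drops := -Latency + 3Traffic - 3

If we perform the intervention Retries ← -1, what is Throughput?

Under do(Retries=-1), the mechanism Retries := 2Queue - 2 is discarded; Retries is fixed at -1.
Throughput = -3Retries + 3Traffic + 2  [with Retries=-1, Traffic=-2]  = -1

-1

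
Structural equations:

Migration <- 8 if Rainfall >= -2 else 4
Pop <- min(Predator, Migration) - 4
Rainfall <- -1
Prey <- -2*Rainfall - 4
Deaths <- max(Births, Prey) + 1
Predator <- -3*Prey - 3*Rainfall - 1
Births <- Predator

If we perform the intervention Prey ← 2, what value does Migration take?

Under do(Prey=2), the mechanism Prey <- -2*Rainfall - 4 is discarded; Prey is fixed at 2.
No directed path runs from Prey to Migration, so Migration keeps its natural value.
Migration = 8 if Rainfall >= -2 else 4  [with Rainfall=-1]  = 8

8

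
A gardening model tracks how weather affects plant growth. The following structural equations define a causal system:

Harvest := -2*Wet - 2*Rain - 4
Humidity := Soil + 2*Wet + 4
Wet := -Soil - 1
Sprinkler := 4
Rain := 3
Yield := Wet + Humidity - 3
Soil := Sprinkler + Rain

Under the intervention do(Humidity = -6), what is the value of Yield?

The intervention breaks the incoming arrows to Humidity: Humidity := Soil + 2*Wet + 4 no longer applies, and Humidity = -6.
Soil = Sprinkler + Rain  [with Sprinkler=4, Rain=3]  = 7
Wet = -Soil - 1  [with Soil=7]  = -8
Yield = Wet + Humidity - 3  [with Wet=-8, Humidity=-6]  = -17

-17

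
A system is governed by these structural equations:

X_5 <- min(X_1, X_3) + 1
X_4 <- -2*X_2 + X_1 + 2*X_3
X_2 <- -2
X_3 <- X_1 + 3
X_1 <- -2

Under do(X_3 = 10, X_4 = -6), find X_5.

Setting X_3 = 10, X_4 = -6 by intervention discards those variables' equations.
X_5 = min(X_1, X_3) + 1  [with X_1=-2, X_3=10]  = -1

-1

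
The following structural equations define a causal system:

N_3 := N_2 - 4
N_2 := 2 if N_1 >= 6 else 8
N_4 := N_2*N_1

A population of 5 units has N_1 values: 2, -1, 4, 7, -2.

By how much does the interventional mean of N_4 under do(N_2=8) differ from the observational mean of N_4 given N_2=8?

10

Under do(N_2=8), N_2's equation is replaced by N_2=8 for every unit. Per-unit N_4: 16, -8, 32, 56, -16. Mean = 16.
E[N_4|N_2=8] averages over only the 4 units with N_2=8 (N_1 = 2, -1, 4, -2): N_4 = 16, -8, 32, -16, mean 6.
Difference = 16 − 6 = 10.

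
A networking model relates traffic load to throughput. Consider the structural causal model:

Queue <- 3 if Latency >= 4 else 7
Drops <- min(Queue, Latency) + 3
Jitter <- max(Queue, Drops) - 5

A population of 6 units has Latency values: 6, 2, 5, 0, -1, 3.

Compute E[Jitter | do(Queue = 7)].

2.5

Every unit gets Queue=7 under the intervention. Jitter values become 4, 2, 3, 2, 2, 2; E[Jitter|do(Queue=7)] = 2.5.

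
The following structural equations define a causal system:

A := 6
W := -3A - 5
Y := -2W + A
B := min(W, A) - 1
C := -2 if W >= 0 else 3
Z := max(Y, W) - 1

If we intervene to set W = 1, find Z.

3

Under do(W=1), the mechanism W := -3A - 5 is discarded; W is fixed at 1.
Y = -2W + A  [with W=1, A=6]  = 4
Z = max(Y, W) - 1  [with Y=4, W=1]  = 3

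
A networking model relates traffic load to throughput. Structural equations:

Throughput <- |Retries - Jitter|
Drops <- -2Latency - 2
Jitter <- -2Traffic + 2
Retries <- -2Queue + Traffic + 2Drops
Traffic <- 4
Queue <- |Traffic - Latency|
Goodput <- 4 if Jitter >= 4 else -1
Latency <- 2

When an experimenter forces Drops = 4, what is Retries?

Intervening sets Drops = 4 and removes its equation (Drops <- -2Latency - 2).
Queue = |Traffic - Latency|  [with Traffic=4, Latency=2]  = 2
Retries = -2Queue + Traffic + 2Drops  [with Queue=2, Traffic=4, Drops=4]  = 8

8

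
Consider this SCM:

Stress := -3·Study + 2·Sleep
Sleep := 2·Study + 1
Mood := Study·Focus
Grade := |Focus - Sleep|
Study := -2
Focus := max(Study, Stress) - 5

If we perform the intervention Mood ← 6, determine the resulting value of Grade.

The intervention breaks the incoming arrows to Mood: Mood := Study·Focus no longer applies, and Mood = 6.
Since Grade is not a descendant of the intervened variable, it is unaffected.
Sleep = 2·Study + 1  [with Study=-2]  = -3
Stress = -3·Study + 2·Sleep  [with Study=-2, Sleep=-3]  = 0
Focus = max(Study, Stress) - 5  [with Study=-2, Stress=0]  = -5
Grade = |Focus - Sleep|  [with Focus=-5, Sleep=-3]  = 2

2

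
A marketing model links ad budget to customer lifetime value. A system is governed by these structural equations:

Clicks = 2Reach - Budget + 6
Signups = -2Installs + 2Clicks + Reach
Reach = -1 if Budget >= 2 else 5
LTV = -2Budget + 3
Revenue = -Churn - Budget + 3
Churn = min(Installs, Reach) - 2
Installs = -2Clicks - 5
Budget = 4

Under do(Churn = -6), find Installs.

-5

do(Churn=-6) replaces the equation Churn = min(Installs, Reach) - 2 with the constant Churn = -6.
No directed path runs from Churn to Installs, so Installs keeps its natural value.
Reach = -1 if Budget >= 2 else 5  [with Budget=4]  = -1
Clicks = 2Reach - Budget + 6  [with Reach=-1, Budget=4]  = 0
Installs = -2Clicks - 5  [with Clicks=0]  = -5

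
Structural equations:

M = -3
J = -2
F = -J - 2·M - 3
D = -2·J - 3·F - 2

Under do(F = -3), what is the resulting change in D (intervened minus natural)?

The intervention breaks the incoming arrows to F: F = -J - 2·M - 3 no longer applies, and F = -3.
D = -2·J - 3·F - 2  [with J=-2, F=-3]  = 11
Without intervention: F = -J - 2·M - 3  [with J=-2, M=-3]  = 5; D = -2·J - 3·F - 2  [with J=-2, F=5]  = -13.
Change = 11 − (-13) = 24.

24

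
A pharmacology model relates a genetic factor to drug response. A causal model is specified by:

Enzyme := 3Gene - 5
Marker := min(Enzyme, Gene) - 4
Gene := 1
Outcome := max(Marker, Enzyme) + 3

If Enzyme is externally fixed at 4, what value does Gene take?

Under do(Enzyme=4), the mechanism Enzyme := 3Gene - 5 is discarded; Enzyme is fixed at 4.
Gene is not downstream of the intervention, so its value is determined by the original equations.

1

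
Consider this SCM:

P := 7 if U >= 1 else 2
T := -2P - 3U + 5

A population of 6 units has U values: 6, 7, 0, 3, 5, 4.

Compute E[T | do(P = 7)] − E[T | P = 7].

Every unit gets P=7 under the intervention. T values become -27, -30, -9, -18, -24, -21; E[T|do(P=7)] = -21.5.
E[T|P=7] averages over only the 5 units with P=7 (U = 6, 7, 3, 5, 4): T = -27, -30, -18, -24, -21, mean -24.
Difference = -21.5 − (-24) = 2.5.

2.5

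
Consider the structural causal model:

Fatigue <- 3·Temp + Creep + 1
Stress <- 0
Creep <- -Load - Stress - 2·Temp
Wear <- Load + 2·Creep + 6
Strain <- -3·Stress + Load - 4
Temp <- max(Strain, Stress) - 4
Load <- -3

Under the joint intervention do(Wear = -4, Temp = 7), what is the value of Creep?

Setting Wear = -4, Temp = 7 by intervention discards those variables' equations.
Creep = -Load - Stress - 2·Temp  [with Load=-3, Stress=0, Temp=7]  = -11

-11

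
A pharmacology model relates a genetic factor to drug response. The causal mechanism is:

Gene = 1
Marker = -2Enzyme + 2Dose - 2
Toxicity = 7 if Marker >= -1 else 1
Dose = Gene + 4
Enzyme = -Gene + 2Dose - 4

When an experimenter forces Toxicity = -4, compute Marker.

-2

The intervention breaks the incoming arrows to Toxicity: Toxicity = 7 if Marker >= -1 else 1 no longer applies, and Toxicity = -4.
Since Marker is not a descendant of the intervened variable, it is unaffected.
Dose = Gene + 4  [with Gene=1]  = 5
Enzyme = -Gene + 2Dose - 4  [with Gene=1, Dose=5]  = 5
Marker = -2Enzyme + 2Dose - 2  [with Enzyme=5, Dose=5]  = -2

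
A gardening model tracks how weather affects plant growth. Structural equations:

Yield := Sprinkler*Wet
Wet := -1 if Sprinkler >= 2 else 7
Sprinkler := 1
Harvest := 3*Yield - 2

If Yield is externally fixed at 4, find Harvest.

10

The intervention breaks the incoming arrows to Yield: Yield := Sprinkler*Wet no longer applies, and Yield = 4.
Harvest = 3*Yield - 2  [with Yield=4]  = 10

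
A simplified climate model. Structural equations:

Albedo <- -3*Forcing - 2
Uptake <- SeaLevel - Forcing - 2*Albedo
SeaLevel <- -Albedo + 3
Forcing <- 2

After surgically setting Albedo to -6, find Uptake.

19

Under do(Albedo=-6), the mechanism Albedo <- -3*Forcing - 2 is discarded; Albedo is fixed at -6.
SeaLevel = -Albedo + 3  [with Albedo=-6]  = 9
Uptake = SeaLevel - Forcing - 2*Albedo  [with SeaLevel=9, Forcing=2, Albedo=-6]  = 19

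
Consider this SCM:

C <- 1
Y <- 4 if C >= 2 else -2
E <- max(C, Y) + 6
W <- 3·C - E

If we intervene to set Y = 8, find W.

-11

Under do(Y=8), the mechanism Y <- 4 if C >= 2 else -2 is discarded; Y is fixed at 8.
E = max(C, Y) + 6  [with C=1, Y=8]  = 14
W = 3·C - E  [with C=1, E=14]  = -11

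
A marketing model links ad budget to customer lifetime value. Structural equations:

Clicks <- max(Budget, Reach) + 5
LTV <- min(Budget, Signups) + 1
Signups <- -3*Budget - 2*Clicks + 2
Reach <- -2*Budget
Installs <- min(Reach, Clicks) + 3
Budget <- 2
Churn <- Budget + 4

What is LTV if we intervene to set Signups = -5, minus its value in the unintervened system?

13

Under do(Signups=-5), the mechanism Signups <- -3*Budget - 2*Clicks + 2 is discarded; Signups is fixed at -5.
LTV = min(Budget, Signups) + 1  [with Budget=2, Signups=-5]  = -4
Without intervention: Reach = -2*Budget  [with Budget=2]  = -4; Clicks = max(Budget, Reach) + 5  [with Budget=2, Reach=-4]  = 7; Signups = -3*Budget - 2*Clicks + 2  [with Budget=2, Clicks=7]  = -18; LTV = min(Budget, Signups) + 1  [with Budget=2, Signups=-18]  = -17.
Change = -4 − (-17) = 13.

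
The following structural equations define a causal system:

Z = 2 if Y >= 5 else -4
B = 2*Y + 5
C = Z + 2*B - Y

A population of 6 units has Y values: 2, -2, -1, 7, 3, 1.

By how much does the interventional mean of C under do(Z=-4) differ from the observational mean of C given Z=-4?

Under do(Z=-4), Z's equation is replaced by Z=-4 for every unit. Per-unit C: 12, 0, 3, 27, 15, 9. Mean = 11.
Observing Z=-4 restricts to units where Z's equation naturally yields -4: Y ∈ {2, -2, -1, 3, 1}. In that subpopulation C = 12, 0, 3, 15, 9, mean 7.8.
Difference = 11 − 7.8 = 3.2.

3.2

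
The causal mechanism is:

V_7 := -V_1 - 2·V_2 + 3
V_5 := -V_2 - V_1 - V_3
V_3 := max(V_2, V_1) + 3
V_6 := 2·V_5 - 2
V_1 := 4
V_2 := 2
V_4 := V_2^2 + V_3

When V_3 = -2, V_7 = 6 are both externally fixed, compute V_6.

-10

Under do(V_3 = -2, V_7 = 6), each intervened variable's structural equation is replaced by its fixed value.
V_5 = -V_2 - V_1 - V_3  [with V_2=2, V_1=4, V_3=-2]  = -4
V_6 = 2·V_5 - 2  [with V_5=-4]  = -10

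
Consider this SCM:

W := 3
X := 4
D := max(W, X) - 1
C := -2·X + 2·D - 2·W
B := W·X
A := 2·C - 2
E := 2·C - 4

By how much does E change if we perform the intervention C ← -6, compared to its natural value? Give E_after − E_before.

4

The intervention breaks the incoming arrows to C: C := -2·X + 2·D - 2·W no longer applies, and C = -6.
E = 2·C - 4  [with C=-6]  = -16
Without intervention: D = max(W, X) - 1  [with W=3, X=4]  = 3; C = -2·X + 2·D - 2·W  [with X=4, D=3, W=3]  = -8; E = 2·C - 4  [with C=-8]  = -20.
Change = -16 − (-20) = 4.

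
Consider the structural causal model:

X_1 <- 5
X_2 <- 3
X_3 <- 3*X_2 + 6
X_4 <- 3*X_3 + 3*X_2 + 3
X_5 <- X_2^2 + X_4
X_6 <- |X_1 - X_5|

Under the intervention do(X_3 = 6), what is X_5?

do(X_3=6) replaces the equation X_3 <- 3*X_2 + 6 with the constant X_3 = 6.
X_4 = 3*X_3 + 3*X_2 + 3  [with X_3=6, X_2=3]  = 30
X_5 = X_2^2 + X_4  [with X_2=3, X_4=30]  = 39

39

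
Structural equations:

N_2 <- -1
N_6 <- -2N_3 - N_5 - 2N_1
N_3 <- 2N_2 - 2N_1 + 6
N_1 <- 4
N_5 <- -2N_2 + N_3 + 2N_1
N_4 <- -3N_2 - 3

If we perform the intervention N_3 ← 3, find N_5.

13

do(N_3=3) replaces the equation N_3 <- 2N_2 - 2N_1 + 6 with the constant N_3 = 3.
N_5 = -2N_2 + N_3 + 2N_1  [with N_2=-1, N_3=3, N_1=4]  = 13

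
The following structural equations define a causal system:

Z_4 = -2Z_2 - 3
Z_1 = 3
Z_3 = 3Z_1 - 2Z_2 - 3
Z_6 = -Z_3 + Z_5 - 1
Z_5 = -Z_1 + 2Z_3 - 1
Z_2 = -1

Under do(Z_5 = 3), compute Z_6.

The intervention breaks the incoming arrows to Z_5: Z_5 = -Z_1 + 2Z_3 - 1 no longer applies, and Z_5 = 3.
Z_3 = 3Z_1 - 2Z_2 - 3  [with Z_1=3, Z_2=-1]  = 8
Z_6 = -Z_3 + Z_5 - 1  [with Z_3=8, Z_5=3]  = -6

-6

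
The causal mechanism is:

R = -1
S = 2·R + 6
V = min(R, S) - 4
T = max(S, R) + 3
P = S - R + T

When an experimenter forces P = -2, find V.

-5

The intervention breaks the incoming arrows to P: P = S - R + T no longer applies, and P = -2.
Since V is not a descendant of the intervened variable, it is unaffected.
S = 2·R + 6  [with R=-1]  = 4
V = min(R, S) - 4  [with R=-1, S=4]  = -5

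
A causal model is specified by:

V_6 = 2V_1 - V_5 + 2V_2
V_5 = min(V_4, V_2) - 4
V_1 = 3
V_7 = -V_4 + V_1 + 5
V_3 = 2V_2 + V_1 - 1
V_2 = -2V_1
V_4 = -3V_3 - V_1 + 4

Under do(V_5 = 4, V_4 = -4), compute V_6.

Setting V_5 = 4, V_4 = -4 by intervention discards those variables' equations.
V_2 = -2V_1  [with V_1=3]  = -6
V_6 = 2V_1 - V_5 + 2V_2  [with V_1=3, V_5=4, V_2=-6]  = -10

-10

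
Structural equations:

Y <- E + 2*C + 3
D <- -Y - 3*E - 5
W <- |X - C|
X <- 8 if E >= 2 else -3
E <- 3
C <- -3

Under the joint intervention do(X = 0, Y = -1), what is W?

The joint intervention fixes X = 0, Y = -1, removing each variable's own equation.
W = |X - C|  [with X=0, C=-3]  = 3

3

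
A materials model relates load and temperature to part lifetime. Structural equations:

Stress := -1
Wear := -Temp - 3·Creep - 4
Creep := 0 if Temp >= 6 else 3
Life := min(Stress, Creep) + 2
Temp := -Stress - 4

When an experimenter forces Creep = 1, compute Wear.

-4

The intervention breaks the incoming arrows to Creep: Creep := 0 if Temp >= 6 else 3 no longer applies, and Creep = 1.
Temp = -Stress - 4  [with Stress=-1]  = -3
Wear = -Temp - 3·Creep - 4  [with Temp=-3, Creep=1]  = -4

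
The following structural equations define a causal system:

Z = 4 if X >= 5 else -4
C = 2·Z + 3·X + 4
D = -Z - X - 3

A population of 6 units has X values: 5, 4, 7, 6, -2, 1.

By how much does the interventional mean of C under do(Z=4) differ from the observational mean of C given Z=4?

-7.5

Under do(Z=4), Z's equation is replaced by Z=4 for every unit. Per-unit C: 27, 24, 33, 30, 6, 15. Mean = 22.5.
Observing Z=4 restricts to units where Z's equation naturally yields 4: X ∈ {5, 7, 6}. In that subpopulation C = 27, 33, 30, mean 30.
Difference = 22.5 − 30 = -7.5.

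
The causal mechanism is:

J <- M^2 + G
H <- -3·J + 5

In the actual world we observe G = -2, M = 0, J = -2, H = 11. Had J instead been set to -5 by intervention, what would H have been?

The intervention breaks the incoming arrows to J: J <- M^2 + G no longer applies, and J = -5.
H = -3·J + 5  [with J=-5]  = 20

20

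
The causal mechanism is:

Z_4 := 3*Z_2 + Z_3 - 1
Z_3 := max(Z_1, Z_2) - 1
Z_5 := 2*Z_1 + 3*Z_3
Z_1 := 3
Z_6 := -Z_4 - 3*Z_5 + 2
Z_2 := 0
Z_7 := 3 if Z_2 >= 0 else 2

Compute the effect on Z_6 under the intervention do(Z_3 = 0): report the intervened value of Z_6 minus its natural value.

20

The intervention breaks the incoming arrows to Z_3: Z_3 := max(Z_1, Z_2) - 1 no longer applies, and Z_3 = 0.
Z_4 = 3*Z_2 + Z_3 - 1  [with Z_2=0, Z_3=0]  = -1
Z_5 = 2*Z_1 + 3*Z_3  [with Z_1=3, Z_3=0]  = 6
Z_6 = -Z_4 - 3*Z_5 + 2  [with Z_4=-1, Z_5=6]  = -15
Without intervention: Z_3 = max(Z_1, Z_2) - 1  [with Z_1=3, Z_2=0]  = 2; Z_4 = 3*Z_2 + Z_3 - 1  [with Z_2=0, Z_3=2]  = 1; Z_5 = 2*Z_1 + 3*Z_3  [with Z_1=3, Z_3=2]  = 12; Z_6 = -Z_4 - 3*Z_5 + 2  [with Z_4=1, Z_5=12]  = -35.
Change = -15 − (-35) = 20.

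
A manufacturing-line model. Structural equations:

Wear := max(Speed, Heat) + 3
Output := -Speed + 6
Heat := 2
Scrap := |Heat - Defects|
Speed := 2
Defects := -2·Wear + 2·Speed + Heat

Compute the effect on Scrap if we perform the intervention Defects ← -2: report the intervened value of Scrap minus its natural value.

Intervening sets Defects = -2 and removes its equation (Defects := -2·Wear + 2·Speed + Heat).
Scrap = |Heat - Defects|  [with Heat=2, Defects=-2]  = 4
Without intervention: Wear = max(Speed, Heat) + 3  [with Speed=2, Heat=2]  = 5; Defects = -2·Wear + 2·Speed + Heat  [with Wear=5, Speed=2, Heat=2]  = -4; Scrap = |Heat - Defects|  [with Heat=2, Defects=-4]  = 6.
Change = 4 − 6 = -2.

-2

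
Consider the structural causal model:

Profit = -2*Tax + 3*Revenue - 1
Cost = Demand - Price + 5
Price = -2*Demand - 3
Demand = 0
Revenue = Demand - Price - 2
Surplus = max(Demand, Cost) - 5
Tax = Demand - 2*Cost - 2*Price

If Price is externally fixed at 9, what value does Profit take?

-14

Under do(Price=9), the mechanism Price = -2*Demand - 3 is discarded; Price is fixed at 9.
Cost = Demand - Price + 5  [with Demand=0, Price=9]  = -4
Revenue = Demand - Price - 2  [with Demand=0, Price=9]  = -11
Tax = Demand - 2*Cost - 2*Price  [with Demand=0, Cost=-4, Price=9]  = -10
Profit = -2*Tax + 3*Revenue - 1  [with Tax=-10, Revenue=-11]  = -14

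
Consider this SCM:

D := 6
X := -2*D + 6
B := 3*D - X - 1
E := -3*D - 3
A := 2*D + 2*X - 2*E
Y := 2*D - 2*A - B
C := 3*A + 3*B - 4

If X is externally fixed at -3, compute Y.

Under do(X=-3), the mechanism X := -2*D + 6 is discarded; X is fixed at -3.
B = 3*D - X - 1  [with D=6, X=-3]  = 20
E = -3*D - 3  [with D=6]  = -21
A = 2*D + 2*X - 2*E  [with D=6, X=-3, E=-21]  = 48
Y = 2*D - 2*A - B  [with D=6, A=48, B=20]  = -104

-104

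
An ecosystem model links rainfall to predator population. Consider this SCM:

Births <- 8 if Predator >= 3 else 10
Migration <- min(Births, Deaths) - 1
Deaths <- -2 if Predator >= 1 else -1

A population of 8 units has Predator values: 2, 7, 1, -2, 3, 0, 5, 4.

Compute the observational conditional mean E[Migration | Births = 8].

-3

Conditioning on Births=8 selects the 4 unit(s) with Predator ∈ {7, 3, 5, 4}. Their Migration values: -3, -3, -3, -3. Mean = -3.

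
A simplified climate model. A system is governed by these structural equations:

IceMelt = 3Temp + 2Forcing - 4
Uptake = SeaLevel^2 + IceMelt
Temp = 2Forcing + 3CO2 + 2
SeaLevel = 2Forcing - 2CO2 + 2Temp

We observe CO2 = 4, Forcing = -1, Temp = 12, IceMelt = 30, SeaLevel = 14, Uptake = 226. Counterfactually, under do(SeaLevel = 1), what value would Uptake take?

31

The intervention breaks the incoming arrows to SeaLevel: SeaLevel = 2Forcing - 2CO2 + 2Temp no longer applies, and SeaLevel = 1.
Temp = 2Forcing + 3CO2 + 2  [with Forcing=-1, CO2=4]  = 12
IceMelt = 3Temp + 2Forcing - 4  [with Temp=12, Forcing=-1]  = 30
Uptake = SeaLevel^2 + IceMelt  [with SeaLevel=1, IceMelt=30]  = 31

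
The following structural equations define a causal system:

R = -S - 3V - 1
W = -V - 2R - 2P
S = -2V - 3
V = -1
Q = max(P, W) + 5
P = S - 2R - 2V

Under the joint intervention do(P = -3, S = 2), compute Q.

The joint intervention fixes P = -3, S = 2, removing each variable's own equation.
R = -S - 3V - 1  [with S=2, V=-1]  = 0
W = -V - 2R - 2P  [with V=-1, R=0, P=-3]  = 7
Q = max(P, W) + 5  [with P=-3, W=7]  = 12

12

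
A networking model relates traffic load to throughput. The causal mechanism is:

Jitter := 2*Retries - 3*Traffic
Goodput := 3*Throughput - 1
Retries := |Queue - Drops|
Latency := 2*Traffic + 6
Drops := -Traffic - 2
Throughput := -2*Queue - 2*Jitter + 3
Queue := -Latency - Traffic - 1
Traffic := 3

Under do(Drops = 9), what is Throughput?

-47

The intervention breaks the incoming arrows to Drops: Drops := -Traffic - 2 no longer applies, and Drops = 9.
Latency = 2*Traffic + 6  [with Traffic=3]  = 12
Queue = -Latency - Traffic - 1  [with Latency=12, Traffic=3]  = -16
Retries = |Queue - Drops|  [with Queue=-16, Drops=9]  = 25
Jitter = 2*Retries - 3*Traffic  [with Retries=25, Traffic=3]  = 41
Throughput = -2*Queue - 2*Jitter + 3  [with Queue=-16, Jitter=41]  = -47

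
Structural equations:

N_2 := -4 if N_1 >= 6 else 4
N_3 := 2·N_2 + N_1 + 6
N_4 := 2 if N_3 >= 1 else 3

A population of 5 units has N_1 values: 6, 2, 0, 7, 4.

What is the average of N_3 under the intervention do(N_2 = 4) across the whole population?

17.8

The intervention sets N_2=4 in all 5 units regardless of N_1. Recomputing N_3 per unit gives 20, 16, 14, 21, 18; average 17.8.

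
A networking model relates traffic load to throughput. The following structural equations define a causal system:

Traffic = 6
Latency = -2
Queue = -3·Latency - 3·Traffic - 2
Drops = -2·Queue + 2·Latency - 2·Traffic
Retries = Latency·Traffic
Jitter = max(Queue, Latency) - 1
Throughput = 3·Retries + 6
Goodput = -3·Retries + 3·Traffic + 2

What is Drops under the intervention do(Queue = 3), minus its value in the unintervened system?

The intervention breaks the incoming arrows to Queue: Queue = -3·Latency - 3·Traffic - 2 no longer applies, and Queue = 3.
Drops = -2·Queue + 2·Latency - 2·Traffic  [with Queue=3, Latency=-2, Traffic=6]  = -22
Without intervention: Queue = -3·Latency - 3·Traffic - 2  [with Latency=-2, Traffic=6]  = -14; Drops = -2·Queue + 2·Latency - 2·Traffic  [with Queue=-14, Latency=-2, Traffic=6]  = 12.
Change = -22 − 12 = -34.

-34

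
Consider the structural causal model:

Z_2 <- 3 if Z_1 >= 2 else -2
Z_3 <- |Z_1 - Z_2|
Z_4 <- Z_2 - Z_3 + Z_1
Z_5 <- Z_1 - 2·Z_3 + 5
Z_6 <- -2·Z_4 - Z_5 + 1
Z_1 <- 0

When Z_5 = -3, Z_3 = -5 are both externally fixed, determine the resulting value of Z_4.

3

Under do(Z_5 = -3, Z_3 = -5), each intervened variable's structural equation is replaced by its fixed value.
Z_2 = 3 if Z_1 >= 2 else -2  [with Z_1=0]  = -2
Z_4 = Z_2 - Z_3 + Z_1  [with Z_2=-2, Z_3=-5, Z_1=0]  = 3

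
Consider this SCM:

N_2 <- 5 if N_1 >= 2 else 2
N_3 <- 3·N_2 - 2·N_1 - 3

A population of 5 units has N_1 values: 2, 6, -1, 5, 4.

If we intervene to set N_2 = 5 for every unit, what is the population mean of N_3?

5.6

Under do(N_2=5), N_2's equation is replaced by N_2=5 for every unit. Per-unit N_3: 8, 0, 14, 2, 4. Mean = 5.6.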